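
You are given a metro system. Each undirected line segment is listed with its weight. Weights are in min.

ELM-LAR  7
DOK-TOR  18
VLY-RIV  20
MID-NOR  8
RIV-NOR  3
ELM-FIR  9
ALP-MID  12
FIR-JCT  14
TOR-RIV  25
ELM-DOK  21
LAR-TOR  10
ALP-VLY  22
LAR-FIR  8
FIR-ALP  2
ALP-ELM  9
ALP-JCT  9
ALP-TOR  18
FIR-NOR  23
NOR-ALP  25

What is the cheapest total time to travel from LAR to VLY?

Shortest distances from LAR:
LAR: 0
ELM: 7  (via LAR)
FIR: 8  (via LAR)
ALP: 10  (via FIR)
TOR: 10  (via LAR)
JCT: 19  (via ALP)
MID: 22  (via ALP)
DOK: 28  (via ELM)
NOR: 30  (via MID)
VLY: 32  (via ALP)
Shortest route: LAR → FIR → ALP → VLY = 32 min.

32 min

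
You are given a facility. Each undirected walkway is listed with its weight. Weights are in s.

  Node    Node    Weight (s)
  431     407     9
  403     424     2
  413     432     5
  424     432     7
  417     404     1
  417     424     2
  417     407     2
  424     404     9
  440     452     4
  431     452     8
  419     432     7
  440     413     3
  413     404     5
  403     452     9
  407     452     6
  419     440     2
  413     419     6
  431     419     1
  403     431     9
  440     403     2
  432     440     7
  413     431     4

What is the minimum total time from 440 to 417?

Settle nodes by increasing distance from 440:
440: 0
419: 2  (via 440)
403: 2  (via 440)
413: 3  (via 440)
431: 3  (via 419)
452: 4  (via 440)
424: 4  (via 403)
417: 6  (via 424)
Shortest route: 440 → 403 → 424 → 417 = 6 s.

6 s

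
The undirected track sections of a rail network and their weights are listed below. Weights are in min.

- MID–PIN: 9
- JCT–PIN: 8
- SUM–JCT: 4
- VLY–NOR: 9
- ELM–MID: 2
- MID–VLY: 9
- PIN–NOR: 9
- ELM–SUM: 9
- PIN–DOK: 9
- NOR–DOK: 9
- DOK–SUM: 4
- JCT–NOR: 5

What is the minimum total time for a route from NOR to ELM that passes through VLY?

Shortest NOR→VLY: NOR–VLY = 9
Shortest VLY→ELM: VLY–MID–ELM = 11
Total via VLY: 9 + 11 = 20 min.

20 min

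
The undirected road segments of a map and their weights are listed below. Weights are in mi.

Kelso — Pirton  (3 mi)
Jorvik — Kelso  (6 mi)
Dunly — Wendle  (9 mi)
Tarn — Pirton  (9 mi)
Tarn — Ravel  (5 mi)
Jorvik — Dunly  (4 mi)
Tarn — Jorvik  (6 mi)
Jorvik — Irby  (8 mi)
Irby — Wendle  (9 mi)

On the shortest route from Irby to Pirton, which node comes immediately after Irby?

Jorvik

Candidate routes:
Irby–Jorvik–Kelso–Pirton: 8+6+3 = 17
Irby–Jorvik–Tarn–Pirton: 8+6+9 = 23
Irby–Wendle–Dunly–Jorvik–Kelso–Pirton: 9+9+4+6+3 = 31
Cheapest is Irby–Jorvik–Kelso–Pirton at 17 mi.
So from Irby the first move is to Jorvik.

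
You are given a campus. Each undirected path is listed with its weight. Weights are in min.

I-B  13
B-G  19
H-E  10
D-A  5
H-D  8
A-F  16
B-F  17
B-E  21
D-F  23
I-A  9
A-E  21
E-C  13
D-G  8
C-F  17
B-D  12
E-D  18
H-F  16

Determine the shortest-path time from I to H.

22 min

Shortest distances from I:
I: 0
A: 9  (via I)
B: 13  (via I)
D: 14  (via A)
G: 22  (via D)
H: 22  (via D)
Shortest route: I–A–D–H = 22 min.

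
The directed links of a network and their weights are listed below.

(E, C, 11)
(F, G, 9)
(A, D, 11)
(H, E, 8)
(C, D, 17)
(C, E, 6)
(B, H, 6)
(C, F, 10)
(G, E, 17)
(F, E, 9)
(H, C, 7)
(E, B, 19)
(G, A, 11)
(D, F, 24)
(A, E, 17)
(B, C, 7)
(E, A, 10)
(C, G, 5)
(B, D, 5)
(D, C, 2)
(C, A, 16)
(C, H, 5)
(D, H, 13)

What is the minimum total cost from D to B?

27

Shortest distances from D:
D: 0
C: 2  (via D)
G: 7  (via C)
H: 7  (via C)
E: 8  (via C)
F: 12  (via C)
A: 18  (via C)
B: 27  (via E)
Shortest route: D → C → E → B = 27.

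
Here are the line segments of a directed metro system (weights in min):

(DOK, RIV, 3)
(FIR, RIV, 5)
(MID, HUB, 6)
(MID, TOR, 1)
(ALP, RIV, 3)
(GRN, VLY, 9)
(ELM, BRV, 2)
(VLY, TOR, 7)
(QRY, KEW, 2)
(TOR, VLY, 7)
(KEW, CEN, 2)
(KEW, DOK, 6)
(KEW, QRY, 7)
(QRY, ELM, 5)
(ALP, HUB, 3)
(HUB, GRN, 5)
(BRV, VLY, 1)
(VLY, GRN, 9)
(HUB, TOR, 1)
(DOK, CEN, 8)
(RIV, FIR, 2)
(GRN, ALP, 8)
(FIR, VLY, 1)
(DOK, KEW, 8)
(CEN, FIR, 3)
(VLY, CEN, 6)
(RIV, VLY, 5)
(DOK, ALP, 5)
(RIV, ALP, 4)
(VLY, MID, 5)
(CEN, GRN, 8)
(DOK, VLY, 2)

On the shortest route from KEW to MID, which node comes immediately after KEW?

Candidate routes:
KEW → DOK → RIV → FIR → VLY → MID: 6+3+2+1+5 = 17
KEW → DOK → RIV → VLY → MID: 6+3+5+5 = 19
KEW → CEN → FIR → VLY → MID: 2+3+1+5 = 11
KEW → DOK → VLY → MID: 6+2+5 = 13
Cheapest is KEW → CEN → FIR → VLY → MID at 11 min.
So from KEW the first move is to CEN.

CEN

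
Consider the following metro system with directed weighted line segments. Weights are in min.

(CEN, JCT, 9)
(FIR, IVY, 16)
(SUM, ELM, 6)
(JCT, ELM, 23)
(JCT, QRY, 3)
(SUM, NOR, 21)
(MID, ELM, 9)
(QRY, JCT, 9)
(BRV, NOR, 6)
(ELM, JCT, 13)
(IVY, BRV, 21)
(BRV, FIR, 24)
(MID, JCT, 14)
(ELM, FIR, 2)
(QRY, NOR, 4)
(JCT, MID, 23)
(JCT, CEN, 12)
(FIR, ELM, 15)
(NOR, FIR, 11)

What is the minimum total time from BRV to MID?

Candidate routes:
BRV–NOR–FIR–ELM–JCT–MID: 6+11+15+13+23 = 68
BRV–FIR–ELM–JCT–MID: 24+15+13+23 = 75
The minimum is 68 min via BRV–NOR–FIR–ELM–JCT–MID.

68 min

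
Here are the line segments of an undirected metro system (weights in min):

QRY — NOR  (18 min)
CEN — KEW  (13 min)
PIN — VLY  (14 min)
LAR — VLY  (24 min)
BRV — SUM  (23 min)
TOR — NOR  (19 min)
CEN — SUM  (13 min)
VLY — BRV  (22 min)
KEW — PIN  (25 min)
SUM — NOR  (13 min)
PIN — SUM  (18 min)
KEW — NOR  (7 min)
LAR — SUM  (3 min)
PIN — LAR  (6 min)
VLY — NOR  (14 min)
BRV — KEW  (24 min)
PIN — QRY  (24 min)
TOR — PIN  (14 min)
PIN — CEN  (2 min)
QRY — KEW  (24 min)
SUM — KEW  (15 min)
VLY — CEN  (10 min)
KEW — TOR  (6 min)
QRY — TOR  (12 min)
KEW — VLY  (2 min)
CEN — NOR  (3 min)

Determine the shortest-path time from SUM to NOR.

Shortest distances from SUM:
SUM: 0
LAR: 3  (via SUM)
PIN: 9  (via LAR)
CEN: 11  (via PIN)
NOR: 13  (via SUM)
Shortest route: SUM–NOR = 13 min.

13 min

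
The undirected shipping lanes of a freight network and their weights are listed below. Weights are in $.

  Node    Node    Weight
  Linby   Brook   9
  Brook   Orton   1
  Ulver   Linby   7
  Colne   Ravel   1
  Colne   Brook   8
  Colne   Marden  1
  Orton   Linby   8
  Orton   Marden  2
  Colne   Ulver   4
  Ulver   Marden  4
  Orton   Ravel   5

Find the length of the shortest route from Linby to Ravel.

$12

Compare a few routes:
Linby → Ulver → Colne → Ravel: 7+4+1 = 12
Linby → Orton → Ravel: 8+5 = 13
The minimum is $12 via Linby → Ulver → Colne → Ravel.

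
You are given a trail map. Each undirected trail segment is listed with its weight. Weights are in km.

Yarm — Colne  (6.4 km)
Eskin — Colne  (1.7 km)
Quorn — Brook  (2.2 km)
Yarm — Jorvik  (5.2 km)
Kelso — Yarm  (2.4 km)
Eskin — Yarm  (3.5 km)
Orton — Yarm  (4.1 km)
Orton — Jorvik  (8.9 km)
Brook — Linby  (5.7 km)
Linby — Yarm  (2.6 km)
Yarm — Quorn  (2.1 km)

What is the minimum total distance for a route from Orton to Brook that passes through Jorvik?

18.4 km

Shortest Orton→Jorvik: Orton → Jorvik = 8.9
Shortest Jorvik→Brook: Jorvik → Yarm → Quorn → Brook = 9.5
Total via Jorvik: 8.9 + 9.5 = 18.4 km.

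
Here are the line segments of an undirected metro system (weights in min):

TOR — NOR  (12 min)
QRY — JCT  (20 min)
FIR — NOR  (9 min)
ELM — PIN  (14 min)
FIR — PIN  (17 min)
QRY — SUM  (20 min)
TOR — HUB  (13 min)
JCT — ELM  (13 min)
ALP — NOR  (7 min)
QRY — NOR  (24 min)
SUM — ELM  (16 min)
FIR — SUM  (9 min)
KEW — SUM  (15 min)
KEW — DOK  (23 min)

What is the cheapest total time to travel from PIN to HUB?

Compare a few routes:
PIN - FIR - NOR - TOR - HUB: 17+9+12+13 = 51
PIN - ELM - SUM - FIR - NOR - TOR - HUB: 14+16+9+9+12+13 = 73
Cheapest is PIN - FIR - NOR - TOR - HUB at 51 min.

51 min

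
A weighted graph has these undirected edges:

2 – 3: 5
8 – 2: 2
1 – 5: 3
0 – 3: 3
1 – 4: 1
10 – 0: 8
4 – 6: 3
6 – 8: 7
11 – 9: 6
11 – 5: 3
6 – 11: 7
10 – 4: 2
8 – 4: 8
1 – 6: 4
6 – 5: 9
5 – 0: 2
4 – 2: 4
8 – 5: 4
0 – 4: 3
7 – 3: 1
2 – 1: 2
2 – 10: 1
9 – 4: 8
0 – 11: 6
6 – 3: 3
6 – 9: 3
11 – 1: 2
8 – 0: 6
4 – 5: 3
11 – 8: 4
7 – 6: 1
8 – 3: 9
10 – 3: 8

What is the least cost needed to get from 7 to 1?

Enumerating some paths:
7 → 3 → 2 → 1: 1+5+2 = 8
7 → 3 → 0 → 4 → 1: 1+3+3+1 = 8
7 → 3 → 6 → 1: 1+3+4 = 8
7 → 6 → 1: 1+4 = 5
Cheapest is 7 → 6 → 1 at 5.

5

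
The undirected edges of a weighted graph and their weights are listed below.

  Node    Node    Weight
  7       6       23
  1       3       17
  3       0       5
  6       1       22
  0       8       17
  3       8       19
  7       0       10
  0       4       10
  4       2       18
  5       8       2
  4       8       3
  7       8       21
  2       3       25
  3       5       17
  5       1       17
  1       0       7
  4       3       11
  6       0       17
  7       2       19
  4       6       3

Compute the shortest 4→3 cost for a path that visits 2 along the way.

Best 4 to 2: 4–2 costing 18
Best 2 to 3: 2–3 costing 25
Total via 2: 18 + 25 = 43.

43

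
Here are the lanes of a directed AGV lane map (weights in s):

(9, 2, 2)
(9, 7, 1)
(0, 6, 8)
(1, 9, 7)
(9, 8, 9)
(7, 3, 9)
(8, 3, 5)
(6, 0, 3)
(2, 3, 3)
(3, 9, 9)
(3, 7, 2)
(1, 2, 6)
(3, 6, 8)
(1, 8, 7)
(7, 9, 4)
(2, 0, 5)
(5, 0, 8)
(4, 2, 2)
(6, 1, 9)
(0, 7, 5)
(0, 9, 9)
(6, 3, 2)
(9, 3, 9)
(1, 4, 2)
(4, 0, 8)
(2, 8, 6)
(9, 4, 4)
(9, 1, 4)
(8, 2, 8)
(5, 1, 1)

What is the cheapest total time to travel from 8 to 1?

Running Dijkstra from 8:
8: 0
3: 5  (via 8)
7: 7  (via 3)
2: 8  (via 8)
9: 11  (via 7)
0: 13  (via 2)
6: 13  (via 3)
1: 15  (via 9)
Shortest route: 8–3–7–9–1 = 15 s.

15 s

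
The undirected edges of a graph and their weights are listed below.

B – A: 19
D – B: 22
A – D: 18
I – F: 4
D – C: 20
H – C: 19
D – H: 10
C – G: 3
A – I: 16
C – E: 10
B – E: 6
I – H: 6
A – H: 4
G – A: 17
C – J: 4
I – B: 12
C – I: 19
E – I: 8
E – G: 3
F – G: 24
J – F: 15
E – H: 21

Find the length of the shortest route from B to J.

Settle nodes by increasing distance from B:
B: 0
E: 6  (via B)
G: 9  (via E)
C: 12  (via G)
I: 12  (via B)
F: 16  (via I)
J: 16  (via C)
Shortest route: B–E–G–C–J = 16.

16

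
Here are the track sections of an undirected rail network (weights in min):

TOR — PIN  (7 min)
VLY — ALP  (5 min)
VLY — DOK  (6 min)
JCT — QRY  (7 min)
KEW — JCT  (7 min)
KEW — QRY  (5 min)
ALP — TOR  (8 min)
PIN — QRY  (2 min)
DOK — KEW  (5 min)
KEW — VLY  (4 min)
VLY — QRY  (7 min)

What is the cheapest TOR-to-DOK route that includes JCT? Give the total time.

Best TOR to JCT: TOR → PIN → QRY → JCT costing 16
Shortest JCT→DOK: JCT → KEW → DOK = 12
Total via JCT: 16 + 12 = 28 min.

28 min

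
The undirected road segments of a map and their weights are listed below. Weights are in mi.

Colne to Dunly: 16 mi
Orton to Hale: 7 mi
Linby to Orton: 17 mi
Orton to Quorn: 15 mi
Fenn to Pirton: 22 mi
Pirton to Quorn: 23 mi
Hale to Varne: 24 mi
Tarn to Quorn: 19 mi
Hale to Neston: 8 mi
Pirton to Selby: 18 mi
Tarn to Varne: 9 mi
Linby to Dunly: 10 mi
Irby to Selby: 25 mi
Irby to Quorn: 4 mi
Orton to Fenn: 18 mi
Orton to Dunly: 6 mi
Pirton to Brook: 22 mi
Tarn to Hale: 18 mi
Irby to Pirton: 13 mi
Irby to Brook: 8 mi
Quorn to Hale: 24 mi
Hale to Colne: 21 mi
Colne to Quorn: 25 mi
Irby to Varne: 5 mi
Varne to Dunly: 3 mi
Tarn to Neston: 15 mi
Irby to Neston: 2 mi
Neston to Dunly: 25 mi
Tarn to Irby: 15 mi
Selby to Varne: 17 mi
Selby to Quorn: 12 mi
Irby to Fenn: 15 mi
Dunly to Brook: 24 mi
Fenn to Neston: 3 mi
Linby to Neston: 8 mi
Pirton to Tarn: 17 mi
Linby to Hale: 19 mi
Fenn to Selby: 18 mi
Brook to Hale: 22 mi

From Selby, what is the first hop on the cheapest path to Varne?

Compare a few routes:
Selby - Fenn - Neston - Irby - Varne: 18+3+2+5 = 28
Selby - Varne: 17 = 17
Selby - Quorn - Irby - Varne: 12+4+5 = 21
Cheapest is Selby - Varne at 17 mi.
So from Selby the first move is to Varne.

Varne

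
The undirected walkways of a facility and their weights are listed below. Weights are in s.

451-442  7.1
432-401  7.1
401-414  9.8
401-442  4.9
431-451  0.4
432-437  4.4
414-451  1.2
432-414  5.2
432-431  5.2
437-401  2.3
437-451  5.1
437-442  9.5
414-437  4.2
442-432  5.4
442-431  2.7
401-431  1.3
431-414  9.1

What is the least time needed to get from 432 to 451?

Settle nodes by increasing distance from 432:
432: 0
437: 4.4  (via 432)
414: 5.2  (via 432)
431: 5.2  (via 432)
442: 5.4  (via 432)
451: 5.6  (via 431)
Shortest route: 432 → 431 → 451 = 5.6 s.

5.6 s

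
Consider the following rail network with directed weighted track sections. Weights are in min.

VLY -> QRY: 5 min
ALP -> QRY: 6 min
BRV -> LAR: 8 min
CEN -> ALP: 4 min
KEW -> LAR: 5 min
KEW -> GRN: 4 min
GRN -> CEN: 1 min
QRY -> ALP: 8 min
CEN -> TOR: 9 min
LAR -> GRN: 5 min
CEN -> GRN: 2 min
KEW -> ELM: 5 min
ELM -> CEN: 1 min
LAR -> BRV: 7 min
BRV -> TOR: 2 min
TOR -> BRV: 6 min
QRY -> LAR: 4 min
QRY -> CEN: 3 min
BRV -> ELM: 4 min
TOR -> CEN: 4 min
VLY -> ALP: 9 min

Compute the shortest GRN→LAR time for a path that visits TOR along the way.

Best GRN to TOR: GRN–CEN–TOR costing 10
Shortest TOR→LAR: TOR–BRV–LAR = 14
Total via TOR: 10 + 14 = 24 min.

24 min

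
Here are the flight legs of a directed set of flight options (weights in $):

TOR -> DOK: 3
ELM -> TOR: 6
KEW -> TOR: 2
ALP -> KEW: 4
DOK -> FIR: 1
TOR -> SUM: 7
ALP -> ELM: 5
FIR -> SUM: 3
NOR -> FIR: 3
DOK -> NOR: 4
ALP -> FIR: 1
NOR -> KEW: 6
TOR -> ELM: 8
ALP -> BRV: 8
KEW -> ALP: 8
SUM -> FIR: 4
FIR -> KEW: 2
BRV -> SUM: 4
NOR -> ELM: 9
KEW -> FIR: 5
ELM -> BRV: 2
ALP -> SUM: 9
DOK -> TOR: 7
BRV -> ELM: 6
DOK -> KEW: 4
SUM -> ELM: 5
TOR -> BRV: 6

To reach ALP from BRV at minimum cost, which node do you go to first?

Compare a few routes:
BRV–ELM–TOR–DOK–FIR–KEW–ALP: 6+6+3+1+2+8 = 26
BRV–SUM–FIR–KEW–ALP: 4+4+2+8 = 18
The minimum is $18 via BRV–SUM–FIR–KEW–ALP.
So from BRV the first move is to SUM.

SUM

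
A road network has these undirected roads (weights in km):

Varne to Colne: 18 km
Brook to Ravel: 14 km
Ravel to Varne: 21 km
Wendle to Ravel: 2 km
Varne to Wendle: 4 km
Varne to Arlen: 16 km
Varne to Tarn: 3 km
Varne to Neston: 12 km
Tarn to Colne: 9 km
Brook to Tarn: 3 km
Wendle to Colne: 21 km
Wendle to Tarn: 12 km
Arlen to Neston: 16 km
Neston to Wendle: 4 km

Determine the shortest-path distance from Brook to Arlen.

Enumerating some paths:
Brook–Tarn–Varne–Arlen: 3+3+16 = 22
Brook–Tarn–Varne–Neston–Arlen: 3+3+12+16 = 34
Brook–Tarn–Varne–Wendle–Neston–Arlen: 3+3+4+4+16 = 30
Cheapest is Brook–Tarn–Varne–Arlen at 22 km.

22 km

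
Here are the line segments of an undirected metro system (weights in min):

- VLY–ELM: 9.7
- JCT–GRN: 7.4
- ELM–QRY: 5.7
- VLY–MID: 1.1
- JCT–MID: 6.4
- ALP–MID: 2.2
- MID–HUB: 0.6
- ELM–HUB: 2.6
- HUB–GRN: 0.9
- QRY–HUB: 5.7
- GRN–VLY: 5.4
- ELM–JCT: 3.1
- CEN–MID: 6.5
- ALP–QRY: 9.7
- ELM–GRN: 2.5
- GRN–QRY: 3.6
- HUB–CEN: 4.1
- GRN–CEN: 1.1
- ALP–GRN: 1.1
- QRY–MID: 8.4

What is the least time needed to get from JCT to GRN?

Enumerating some paths:
JCT–MID–HUB–GRN: 6.4+0.6+0.9 = 7.9
JCT–ELM–GRN: 3.1+2.5 = 5.6
JCT–ELM–HUB–GRN: 3.1+2.6+0.9 = 6.6
JCT–GRN: 7.4 = 7.4
Cheapest is JCT–ELM–GRN at 5.6 min.

5.6 min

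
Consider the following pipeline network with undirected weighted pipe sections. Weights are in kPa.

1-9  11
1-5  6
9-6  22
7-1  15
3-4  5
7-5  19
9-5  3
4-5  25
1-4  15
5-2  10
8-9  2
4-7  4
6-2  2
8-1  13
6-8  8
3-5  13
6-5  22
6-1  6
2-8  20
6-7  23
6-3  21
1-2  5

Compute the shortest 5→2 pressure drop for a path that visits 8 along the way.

Best 5 to 8: 5–9–8 costing 5
Shortest 8→2: 8–6–2 = 10
Total via 8: 5 + 10 = 15 kPa.

15 kPa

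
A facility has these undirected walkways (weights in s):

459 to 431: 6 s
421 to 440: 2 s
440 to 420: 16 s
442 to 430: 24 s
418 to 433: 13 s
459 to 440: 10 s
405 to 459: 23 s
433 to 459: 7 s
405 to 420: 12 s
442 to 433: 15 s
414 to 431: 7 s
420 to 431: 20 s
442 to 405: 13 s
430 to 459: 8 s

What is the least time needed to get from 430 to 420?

Enumerating some paths:
430 - 459 - 431 - 420: 8+6+20 = 34
430 - 459 - 405 - 420: 8+23+12 = 43
Cheapest is 430 - 459 - 431 - 420 at 34 s.

34 s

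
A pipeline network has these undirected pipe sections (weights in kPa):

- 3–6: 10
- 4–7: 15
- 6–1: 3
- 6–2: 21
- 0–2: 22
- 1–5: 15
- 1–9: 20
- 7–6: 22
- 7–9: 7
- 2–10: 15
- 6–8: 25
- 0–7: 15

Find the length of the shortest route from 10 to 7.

Running Dijkstra from 10:
10: 0
2: 15  (via 10)
6: 36  (via 2)
0: 37  (via 2)
1: 39  (via 6)
3: 46  (via 6)
7: 52  (via 0)
Shortest route: 10 → 2 → 0 → 7 = 52 kPa.

52 kPa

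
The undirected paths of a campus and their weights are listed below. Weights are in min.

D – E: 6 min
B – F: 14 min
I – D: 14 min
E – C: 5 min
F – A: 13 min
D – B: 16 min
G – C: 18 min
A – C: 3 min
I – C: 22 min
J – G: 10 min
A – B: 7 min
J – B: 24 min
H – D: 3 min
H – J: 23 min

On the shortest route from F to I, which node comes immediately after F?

A

Candidate routes:
F → A → C → I: 13+3+22 = 38
F → A → C → E → D → I: 13+3+5+6+14 = 41
F → B → D → I: 14+16+14 = 44
Cheapest is F → A → C → I at 38 min.
So from F the first move is to A.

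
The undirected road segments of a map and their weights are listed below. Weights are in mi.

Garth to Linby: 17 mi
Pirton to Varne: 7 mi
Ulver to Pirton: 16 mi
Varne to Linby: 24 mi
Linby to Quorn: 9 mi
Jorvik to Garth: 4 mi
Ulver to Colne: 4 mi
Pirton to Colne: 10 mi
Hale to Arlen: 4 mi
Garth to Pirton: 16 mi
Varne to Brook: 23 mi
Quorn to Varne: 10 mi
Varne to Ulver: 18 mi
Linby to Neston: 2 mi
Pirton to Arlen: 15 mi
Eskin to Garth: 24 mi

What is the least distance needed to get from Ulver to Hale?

Running Dijkstra from Ulver:
Ulver: 0
Colne: 4  (via Ulver)
Pirton: 14  (via Colne)
Varne: 18  (via Ulver)
Quorn: 28  (via Varne)
Arlen: 29  (via Pirton)
Garth: 30  (via Pirton)
Hale: 33  (via Arlen)
Shortest route: Ulver–Colne–Pirton–Arlen–Hale = 33 mi.

33 mi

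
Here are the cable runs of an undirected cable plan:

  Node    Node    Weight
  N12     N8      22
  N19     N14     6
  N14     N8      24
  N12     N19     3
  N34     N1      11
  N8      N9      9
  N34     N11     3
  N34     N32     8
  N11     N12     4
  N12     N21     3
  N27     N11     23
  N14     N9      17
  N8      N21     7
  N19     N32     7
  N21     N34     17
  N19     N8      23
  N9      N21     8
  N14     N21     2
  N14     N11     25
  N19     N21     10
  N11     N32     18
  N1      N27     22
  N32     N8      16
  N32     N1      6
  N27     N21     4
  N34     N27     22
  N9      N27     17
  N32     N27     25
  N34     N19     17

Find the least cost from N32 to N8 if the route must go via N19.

20

Shortest N32→N19: N32–N19 = 7
Shortest N19→N8: N19–N12–N21–N8 = 13
Total via N19: 7 + 13 = 20.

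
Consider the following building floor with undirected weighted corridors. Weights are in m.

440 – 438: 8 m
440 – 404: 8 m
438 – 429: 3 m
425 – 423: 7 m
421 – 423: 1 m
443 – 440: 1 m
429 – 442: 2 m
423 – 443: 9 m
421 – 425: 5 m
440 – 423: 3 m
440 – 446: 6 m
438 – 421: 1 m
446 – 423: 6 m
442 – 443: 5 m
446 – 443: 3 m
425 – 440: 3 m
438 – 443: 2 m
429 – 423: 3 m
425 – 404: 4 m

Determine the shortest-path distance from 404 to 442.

13 m

Enumerating some paths:
404 - 425 - 440 - 443 - 442: 4+3+1+5 = 13
404 - 425 - 421 - 438 - 429 - 442: 4+5+1+3+2 = 15
404 - 425 - 421 - 423 - 429 - 442: 4+5+1+3+2 = 15
404 - 440 - 443 - 442: 8+1+5 = 14
The minimum is 13 m via 404 - 425 - 440 - 443 - 442.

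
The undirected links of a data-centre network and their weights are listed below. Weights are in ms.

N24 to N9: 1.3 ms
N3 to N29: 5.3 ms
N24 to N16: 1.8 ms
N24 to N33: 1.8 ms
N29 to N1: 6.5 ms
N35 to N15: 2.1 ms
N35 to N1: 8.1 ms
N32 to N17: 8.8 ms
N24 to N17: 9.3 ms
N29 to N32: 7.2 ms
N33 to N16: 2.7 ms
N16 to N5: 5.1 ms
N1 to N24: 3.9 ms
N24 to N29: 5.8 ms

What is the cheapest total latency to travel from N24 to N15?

Settle nodes by increasing distance from N24:
N24: 0
N9: 1.3  (via N24)
N16: 1.8  (via N24)
N33: 1.8  (via N24)
N1: 3.9  (via N24)
N29: 5.8  (via N24)
N5: 6.9  (via N16)
N17: 9.3  (via N24)
N3: 11.1  (via N29)
N35: 12  (via N1)
N32: 13  (via N29)
N15: 14.1  (via N35)
Shortest route: N24 → N1 → N35 → N15 = 14.1 ms.

14.1 ms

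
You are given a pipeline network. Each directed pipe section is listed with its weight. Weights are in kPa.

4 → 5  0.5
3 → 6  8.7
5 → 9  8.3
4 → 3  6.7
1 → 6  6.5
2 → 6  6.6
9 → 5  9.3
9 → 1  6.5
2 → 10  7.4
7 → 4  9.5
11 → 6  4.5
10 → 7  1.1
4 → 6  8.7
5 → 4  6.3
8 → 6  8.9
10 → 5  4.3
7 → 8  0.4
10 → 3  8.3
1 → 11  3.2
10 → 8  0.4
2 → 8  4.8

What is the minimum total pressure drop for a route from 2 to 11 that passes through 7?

Shortest 2→7: 2–10–7 = 8.5
Best 7 to 11: 7–4–5–9–1–11 costing 28
Total via 7: 8.5 + 28 = 36.5 kPa.

36.5 kPa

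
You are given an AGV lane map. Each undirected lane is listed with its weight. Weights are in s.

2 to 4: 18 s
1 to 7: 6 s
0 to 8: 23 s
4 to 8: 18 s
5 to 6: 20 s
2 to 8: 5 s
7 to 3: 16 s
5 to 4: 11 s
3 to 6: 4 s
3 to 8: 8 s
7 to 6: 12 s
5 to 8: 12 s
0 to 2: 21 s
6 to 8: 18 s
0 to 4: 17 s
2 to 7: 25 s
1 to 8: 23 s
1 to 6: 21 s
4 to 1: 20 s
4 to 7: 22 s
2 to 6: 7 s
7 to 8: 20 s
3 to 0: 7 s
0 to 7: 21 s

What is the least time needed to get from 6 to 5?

20 s

Compare a few routes:
6–2–8–5: 7+5+12 = 24
6–5: 20 = 20
Cheapest is 6–5 at 20 s.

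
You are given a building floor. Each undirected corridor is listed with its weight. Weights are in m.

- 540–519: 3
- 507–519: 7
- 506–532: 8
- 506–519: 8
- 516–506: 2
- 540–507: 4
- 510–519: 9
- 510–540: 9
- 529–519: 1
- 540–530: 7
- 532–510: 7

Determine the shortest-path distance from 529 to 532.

Compare a few routes:
529 - 519 - 506 - 532: 1+8+8 = 17
529 - 519 - 540 - 510 - 532: 1+3+9+7 = 20
529 - 519 - 507 - 540 - 510 - 532: 1+7+4+9+7 = 28
The minimum is 17 m via 529 - 519 - 506 - 532.

17 m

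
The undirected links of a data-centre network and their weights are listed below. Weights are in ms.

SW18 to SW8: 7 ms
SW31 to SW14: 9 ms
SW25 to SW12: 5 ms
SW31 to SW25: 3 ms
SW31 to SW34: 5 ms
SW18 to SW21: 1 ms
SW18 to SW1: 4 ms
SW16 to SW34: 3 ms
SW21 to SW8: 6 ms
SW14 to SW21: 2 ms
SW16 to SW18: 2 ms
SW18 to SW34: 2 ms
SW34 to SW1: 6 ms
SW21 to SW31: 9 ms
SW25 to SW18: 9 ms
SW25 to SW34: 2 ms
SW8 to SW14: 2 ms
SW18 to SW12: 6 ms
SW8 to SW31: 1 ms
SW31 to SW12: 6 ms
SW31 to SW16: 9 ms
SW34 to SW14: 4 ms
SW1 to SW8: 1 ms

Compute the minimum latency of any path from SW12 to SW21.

Shortest distances from SW12:
SW12: 0
SW25: 5  (via SW12)
SW31: 6  (via SW12)
SW18: 6  (via SW12)
SW8: 7  (via SW31)
SW21: 7  (via SW18)
Shortest route: SW12–SW18–SW21 = 7 ms.

7 ms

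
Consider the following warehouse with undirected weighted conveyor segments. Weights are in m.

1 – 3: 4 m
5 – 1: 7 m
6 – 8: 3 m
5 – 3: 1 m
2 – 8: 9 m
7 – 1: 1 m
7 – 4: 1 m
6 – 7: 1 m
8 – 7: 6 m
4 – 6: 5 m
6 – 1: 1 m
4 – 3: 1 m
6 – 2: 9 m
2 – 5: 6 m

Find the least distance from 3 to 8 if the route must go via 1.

Best 3 to 1: 3–4–7–1 costing 3
Best 1 to 8: 1–6–8 costing 4
Total via 1: 3 + 4 = 7 m.

7 m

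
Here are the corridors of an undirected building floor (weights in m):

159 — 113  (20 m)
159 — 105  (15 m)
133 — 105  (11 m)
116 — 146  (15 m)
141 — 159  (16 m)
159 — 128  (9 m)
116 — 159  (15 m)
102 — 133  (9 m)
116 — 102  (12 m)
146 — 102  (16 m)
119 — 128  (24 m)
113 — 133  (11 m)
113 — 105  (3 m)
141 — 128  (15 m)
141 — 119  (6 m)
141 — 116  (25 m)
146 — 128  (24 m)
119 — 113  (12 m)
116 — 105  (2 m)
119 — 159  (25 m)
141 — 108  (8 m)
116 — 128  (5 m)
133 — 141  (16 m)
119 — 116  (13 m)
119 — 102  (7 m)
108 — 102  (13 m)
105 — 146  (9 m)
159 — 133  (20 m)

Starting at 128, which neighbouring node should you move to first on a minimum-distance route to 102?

Candidate routes:
128–116–119–102: 5+13+7 = 25
128–141–119–102: 15+6+7 = 28
128–116–105–133–102: 5+2+11+9 = 27
128–116–102: 5+12 = 17
Cheapest is 128–116–102 at 17 m.
So from 128 the first move is to 116.

116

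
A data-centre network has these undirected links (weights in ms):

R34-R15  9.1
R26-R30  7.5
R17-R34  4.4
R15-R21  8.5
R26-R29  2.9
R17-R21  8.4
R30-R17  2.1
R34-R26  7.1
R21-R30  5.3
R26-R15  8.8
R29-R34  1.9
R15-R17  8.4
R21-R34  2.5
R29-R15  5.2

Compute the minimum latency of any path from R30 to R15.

10.5 ms

Settle nodes by increasing distance from R30:
R30: 0
R17: 2.1  (via R30)
R21: 5.3  (via R30)
R34: 6.5  (via R17)
R26: 7.5  (via R30)
R29: 8.4  (via R34)
R15: 10.5  (via R17)
Shortest route: R30 → R17 → R15 = 10.5 ms.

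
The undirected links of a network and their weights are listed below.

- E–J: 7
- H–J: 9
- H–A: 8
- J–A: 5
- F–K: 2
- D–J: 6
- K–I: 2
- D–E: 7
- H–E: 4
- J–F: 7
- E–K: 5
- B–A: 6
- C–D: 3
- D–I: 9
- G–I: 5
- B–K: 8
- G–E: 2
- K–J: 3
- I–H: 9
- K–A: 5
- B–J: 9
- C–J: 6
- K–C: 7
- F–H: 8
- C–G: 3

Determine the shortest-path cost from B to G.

Candidate routes:
B → K → I → G: 8+2+5 = 15
B → J → E → G: 9+7+2 = 18
B → J → C → G: 9+6+3 = 18
B → K → C → G: 8+7+3 = 18
Cheapest is B → K → I → G at 15.

15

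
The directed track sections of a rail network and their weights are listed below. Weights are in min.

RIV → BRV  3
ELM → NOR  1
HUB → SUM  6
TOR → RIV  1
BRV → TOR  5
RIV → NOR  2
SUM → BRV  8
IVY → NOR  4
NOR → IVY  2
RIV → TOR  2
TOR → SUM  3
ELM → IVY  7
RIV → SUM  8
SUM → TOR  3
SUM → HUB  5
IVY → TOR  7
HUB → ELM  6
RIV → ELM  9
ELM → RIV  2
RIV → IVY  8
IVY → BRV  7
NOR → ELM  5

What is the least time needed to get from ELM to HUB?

12 min

Compare a few routes:
ELM - RIV - BRV - TOR - SUM - HUB: 2+3+5+3+5 = 18
ELM - RIV - TOR - SUM - HUB: 2+2+3+5 = 12
ELM - RIV - SUM - HUB: 2+8+5 = 15
Cheapest is ELM - RIV - TOR - SUM - HUB at 12 min.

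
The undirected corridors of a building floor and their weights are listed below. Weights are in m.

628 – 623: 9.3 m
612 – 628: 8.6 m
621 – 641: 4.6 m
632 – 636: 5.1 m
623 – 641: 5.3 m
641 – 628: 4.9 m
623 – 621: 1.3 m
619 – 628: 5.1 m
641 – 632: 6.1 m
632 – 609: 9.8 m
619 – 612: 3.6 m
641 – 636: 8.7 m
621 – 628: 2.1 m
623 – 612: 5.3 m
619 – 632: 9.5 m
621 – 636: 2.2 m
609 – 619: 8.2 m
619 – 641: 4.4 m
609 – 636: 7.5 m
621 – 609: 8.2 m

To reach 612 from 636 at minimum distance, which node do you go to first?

621

Candidate routes:
636–621–623–612: 2.2+1.3+5.3 = 8.8
636–621–641–619–612: 2.2+4.6+4.4+3.6 = 14.8
636–621–628–612: 2.2+2.1+8.6 = 12.9
636–621–628–619–612: 2.2+2.1+5.1+3.6 = 13
Cheapest is 636–621–623–612 at 8.8 m.
So from 636 the first move is to 621.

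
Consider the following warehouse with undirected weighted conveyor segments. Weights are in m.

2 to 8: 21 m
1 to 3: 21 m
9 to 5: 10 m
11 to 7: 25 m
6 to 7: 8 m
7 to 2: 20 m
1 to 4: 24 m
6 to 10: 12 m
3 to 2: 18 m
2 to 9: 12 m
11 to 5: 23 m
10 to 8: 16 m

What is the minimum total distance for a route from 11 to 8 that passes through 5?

Best 11 to 5: 11 → 5 costing 23
Shortest 5→8: 5 → 9 → 2 → 8 = 43
Total via 5: 23 + 43 = 66 m.

66 m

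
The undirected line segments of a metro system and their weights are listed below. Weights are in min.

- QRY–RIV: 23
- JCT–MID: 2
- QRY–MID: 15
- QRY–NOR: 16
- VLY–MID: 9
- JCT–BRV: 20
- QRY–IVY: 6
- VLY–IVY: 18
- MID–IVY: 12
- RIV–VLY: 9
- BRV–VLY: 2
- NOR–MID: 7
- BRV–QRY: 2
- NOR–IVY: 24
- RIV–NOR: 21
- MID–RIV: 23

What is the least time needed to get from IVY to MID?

Candidate routes:
IVY → VLY → MID: 18+9 = 27
IVY → QRY → BRV → VLY → MID: 6+2+2+9 = 19
IVY → QRY → MID: 6+15 = 21
IVY → MID: 12 = 12
The minimum is 12 min via IVY → MID.

12 min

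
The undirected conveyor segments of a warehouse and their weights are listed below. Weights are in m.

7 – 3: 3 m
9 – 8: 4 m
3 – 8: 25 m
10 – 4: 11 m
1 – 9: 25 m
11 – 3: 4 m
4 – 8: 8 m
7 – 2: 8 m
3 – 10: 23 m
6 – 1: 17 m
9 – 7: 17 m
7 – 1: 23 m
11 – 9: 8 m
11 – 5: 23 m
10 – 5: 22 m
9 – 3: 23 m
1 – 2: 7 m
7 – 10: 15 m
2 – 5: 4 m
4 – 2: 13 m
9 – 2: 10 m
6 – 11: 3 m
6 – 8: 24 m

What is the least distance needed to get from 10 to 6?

Settle nodes by increasing distance from 10:
10: 0
4: 11  (via 10)
7: 15  (via 10)
3: 18  (via 7)
8: 19  (via 4)
5: 22  (via 10)
11: 22  (via 3)
2: 23  (via 7)
9: 23  (via 8)
6: 25  (via 11)
Shortest route: 10–7–3–11–6 = 25 m.

25 m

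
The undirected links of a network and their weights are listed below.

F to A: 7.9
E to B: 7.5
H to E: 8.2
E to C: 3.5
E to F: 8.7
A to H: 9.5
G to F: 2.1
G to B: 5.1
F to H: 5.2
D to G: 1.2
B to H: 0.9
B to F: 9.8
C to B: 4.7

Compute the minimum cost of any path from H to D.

Shortest distances from H:
H: 0
B: 0.9  (via H)
F: 5.2  (via H)
C: 5.6  (via B)
G: 6  (via B)
D: 7.2  (via G)
Shortest route: H → B → G → D = 7.2.

7.2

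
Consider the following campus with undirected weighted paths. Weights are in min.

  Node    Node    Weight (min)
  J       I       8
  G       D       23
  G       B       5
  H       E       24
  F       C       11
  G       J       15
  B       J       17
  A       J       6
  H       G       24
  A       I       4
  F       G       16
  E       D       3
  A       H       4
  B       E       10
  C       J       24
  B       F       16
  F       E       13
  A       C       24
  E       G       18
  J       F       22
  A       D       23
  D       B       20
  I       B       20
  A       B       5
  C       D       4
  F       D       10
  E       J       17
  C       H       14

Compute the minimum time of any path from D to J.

20 min

Candidate routes:
D → E → B → A → J: 3+10+5+6 = 24
D → E → J: 3+17 = 20
The minimum is 20 min via D → E → J.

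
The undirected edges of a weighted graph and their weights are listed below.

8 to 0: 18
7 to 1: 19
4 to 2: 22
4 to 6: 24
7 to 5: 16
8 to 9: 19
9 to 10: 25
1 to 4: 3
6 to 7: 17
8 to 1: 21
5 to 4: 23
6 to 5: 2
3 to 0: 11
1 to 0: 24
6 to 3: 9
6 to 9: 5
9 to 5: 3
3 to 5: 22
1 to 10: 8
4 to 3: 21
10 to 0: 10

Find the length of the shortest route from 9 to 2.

Candidate routes:
9 - 6 - 4 - 2: 5+24+22 = 51
9 - 5 - 4 - 2: 3+23+22 = 48
Cheapest is 9 - 5 - 4 - 2 at 48.

48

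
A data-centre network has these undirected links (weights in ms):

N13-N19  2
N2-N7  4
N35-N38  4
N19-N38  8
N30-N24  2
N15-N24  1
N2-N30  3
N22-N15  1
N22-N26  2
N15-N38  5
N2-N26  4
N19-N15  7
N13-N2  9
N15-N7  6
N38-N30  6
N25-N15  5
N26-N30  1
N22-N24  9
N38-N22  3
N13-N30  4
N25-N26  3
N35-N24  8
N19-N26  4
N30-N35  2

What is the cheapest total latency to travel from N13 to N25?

8 ms

Compare a few routes:
N13 - N19 - N26 - N25: 2+4+3 = 9
N13 - N30 - N26 - N25: 4+1+3 = 8
The minimum is 8 ms via N13 - N30 - N26 - N25.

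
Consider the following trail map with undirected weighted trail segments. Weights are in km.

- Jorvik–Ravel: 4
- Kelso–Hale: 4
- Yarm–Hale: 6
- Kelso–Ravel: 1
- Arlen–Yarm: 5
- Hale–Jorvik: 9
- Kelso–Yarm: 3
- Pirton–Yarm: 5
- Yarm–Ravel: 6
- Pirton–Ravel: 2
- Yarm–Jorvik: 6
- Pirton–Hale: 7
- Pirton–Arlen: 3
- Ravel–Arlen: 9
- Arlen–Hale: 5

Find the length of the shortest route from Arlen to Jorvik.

Settle nodes by increasing distance from Arlen:
Arlen: 0
Pirton: 3  (via Arlen)
Hale: 5  (via Arlen)
Ravel: 5  (via Pirton)
Yarm: 5  (via Arlen)
Kelso: 6  (via Ravel)
Jorvik: 9  (via Ravel)
Shortest route: Arlen–Pirton–Ravel–Jorvik = 9 km.

9 km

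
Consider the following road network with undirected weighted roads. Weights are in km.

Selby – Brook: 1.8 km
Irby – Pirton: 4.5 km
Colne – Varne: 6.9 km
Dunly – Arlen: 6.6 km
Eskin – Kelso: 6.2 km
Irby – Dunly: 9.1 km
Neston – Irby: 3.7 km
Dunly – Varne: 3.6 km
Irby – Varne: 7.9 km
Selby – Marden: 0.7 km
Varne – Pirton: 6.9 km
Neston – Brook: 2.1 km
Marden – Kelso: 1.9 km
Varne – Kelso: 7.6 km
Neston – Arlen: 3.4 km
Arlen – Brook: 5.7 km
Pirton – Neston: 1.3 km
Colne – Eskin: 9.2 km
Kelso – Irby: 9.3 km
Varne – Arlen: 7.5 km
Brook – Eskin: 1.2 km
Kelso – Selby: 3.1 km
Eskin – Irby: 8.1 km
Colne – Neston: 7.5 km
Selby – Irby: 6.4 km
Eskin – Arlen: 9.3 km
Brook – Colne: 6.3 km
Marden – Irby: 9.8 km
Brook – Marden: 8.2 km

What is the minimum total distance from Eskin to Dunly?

Running Dijkstra from Eskin:
Eskin: 0
Brook: 1.2  (via Eskin)
Selby: 3  (via Brook)
Neston: 3.3  (via Brook)
Marden: 3.7  (via Selby)
Pirton: 4.6  (via Neston)
Kelso: 5.6  (via Marden)
Arlen: 6.7  (via Neston)
Irby: 7  (via Neston)
Colne: 7.5  (via Brook)
Varne: 11.5  (via Pirton)
Dunly: 13.3  (via Arlen)
Shortest route: Eskin → Brook → Neston → Arlen → Dunly = 13.3 km.

13.3 km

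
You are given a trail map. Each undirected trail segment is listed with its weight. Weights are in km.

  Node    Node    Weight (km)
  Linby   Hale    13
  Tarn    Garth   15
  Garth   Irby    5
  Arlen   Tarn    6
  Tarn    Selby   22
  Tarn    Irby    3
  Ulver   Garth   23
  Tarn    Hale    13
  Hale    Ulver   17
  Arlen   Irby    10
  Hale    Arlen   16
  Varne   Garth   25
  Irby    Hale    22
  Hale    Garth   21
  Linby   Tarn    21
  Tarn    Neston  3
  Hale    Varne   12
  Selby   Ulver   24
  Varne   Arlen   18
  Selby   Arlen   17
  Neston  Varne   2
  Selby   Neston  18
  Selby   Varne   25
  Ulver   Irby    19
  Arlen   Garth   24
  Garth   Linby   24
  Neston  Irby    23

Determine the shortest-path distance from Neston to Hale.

14 km

Settle nodes by increasing distance from Neston:
Neston: 0
Varne: 2  (via Neston)
Tarn: 3  (via Neston)
Irby: 6  (via Tarn)
Arlen: 9  (via Tarn)
Garth: 11  (via Irby)
Hale: 14  (via Varne)
Shortest route: Neston–Varne–Hale = 14 km.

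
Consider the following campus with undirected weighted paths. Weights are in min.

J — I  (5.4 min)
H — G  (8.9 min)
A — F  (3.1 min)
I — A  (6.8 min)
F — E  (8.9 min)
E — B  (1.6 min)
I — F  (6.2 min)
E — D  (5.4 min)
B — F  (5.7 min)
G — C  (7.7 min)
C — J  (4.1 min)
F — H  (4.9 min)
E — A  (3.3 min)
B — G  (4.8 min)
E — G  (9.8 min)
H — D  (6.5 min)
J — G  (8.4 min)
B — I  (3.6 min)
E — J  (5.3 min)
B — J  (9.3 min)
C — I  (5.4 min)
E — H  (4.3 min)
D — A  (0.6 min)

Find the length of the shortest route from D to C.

12.8 min

Settle nodes by increasing distance from D:
D: 0
A: 0.6  (via D)
F: 3.7  (via A)
E: 3.9  (via A)
B: 5.5  (via E)
H: 6.5  (via D)
I: 7.4  (via A)
J: 9.2  (via E)
G: 10.3  (via B)
C: 12.8  (via I)
Shortest route: D → A → I → C = 12.8 min.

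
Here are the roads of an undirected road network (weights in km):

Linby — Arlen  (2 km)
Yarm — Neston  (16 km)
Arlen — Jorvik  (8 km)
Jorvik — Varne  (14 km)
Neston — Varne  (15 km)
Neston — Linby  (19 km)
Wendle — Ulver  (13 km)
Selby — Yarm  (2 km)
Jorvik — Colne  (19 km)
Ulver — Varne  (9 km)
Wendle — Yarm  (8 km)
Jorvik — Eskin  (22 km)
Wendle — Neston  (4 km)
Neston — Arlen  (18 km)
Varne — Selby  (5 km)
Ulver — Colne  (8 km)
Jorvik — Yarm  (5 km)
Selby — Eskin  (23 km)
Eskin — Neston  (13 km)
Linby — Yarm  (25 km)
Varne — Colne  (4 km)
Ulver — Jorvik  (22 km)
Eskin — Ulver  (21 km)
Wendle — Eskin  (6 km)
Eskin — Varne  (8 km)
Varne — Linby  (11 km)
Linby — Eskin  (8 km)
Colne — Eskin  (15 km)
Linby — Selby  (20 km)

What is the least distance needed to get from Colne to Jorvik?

Settle nodes by increasing distance from Colne:
Colne: 0
Varne: 4  (via Colne)
Ulver: 8  (via Colne)
Selby: 9  (via Varne)
Yarm: 11  (via Selby)
Eskin: 12  (via Varne)
Linby: 15  (via Varne)
Jorvik: 16  (via Yarm)
Shortest route: Colne–Varne–Selby–Yarm–Jorvik = 16 km.

16 km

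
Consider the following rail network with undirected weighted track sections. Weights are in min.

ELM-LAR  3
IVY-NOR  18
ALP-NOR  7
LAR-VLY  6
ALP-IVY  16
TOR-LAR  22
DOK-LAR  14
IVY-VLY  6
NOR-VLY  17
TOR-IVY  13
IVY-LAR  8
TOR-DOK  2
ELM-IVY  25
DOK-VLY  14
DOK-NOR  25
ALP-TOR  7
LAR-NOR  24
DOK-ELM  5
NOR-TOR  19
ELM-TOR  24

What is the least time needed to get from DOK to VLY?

Candidate routes:
DOK → VLY: 14 = 14
DOK → ELM → LAR → IVY → VLY: 5+3+8+6 = 22
DOK → LAR → VLY: 14+6 = 20
DOK → TOR → IVY → VLY: 2+13+6 = 21
Cheapest is DOK → VLY at 14 min.

14 min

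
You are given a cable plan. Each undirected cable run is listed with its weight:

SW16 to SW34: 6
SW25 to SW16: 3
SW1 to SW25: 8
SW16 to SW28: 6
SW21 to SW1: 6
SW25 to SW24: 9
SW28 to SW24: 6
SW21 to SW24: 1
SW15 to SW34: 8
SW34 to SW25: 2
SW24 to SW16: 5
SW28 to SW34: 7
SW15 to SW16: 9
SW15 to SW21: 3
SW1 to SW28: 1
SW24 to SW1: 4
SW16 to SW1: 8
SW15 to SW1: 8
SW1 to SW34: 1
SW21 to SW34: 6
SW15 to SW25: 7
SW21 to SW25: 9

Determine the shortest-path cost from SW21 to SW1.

Shortest distances from SW21:
SW21: 0
SW24: 1  (via SW21)
SW15: 3  (via SW21)
SW1: 5  (via SW24)
Shortest route: SW21 → SW24 → SW1 = 5.

5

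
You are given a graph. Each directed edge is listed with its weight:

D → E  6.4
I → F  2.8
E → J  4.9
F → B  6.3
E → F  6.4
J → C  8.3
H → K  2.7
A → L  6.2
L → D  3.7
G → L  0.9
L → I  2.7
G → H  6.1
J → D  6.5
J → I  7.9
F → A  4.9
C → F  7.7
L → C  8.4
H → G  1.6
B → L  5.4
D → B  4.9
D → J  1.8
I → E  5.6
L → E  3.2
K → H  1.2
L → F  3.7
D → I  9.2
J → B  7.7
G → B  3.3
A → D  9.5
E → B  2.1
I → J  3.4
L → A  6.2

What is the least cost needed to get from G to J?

Settle nodes by increasing distance from G:
G: 0
L: 0.9  (via G)
B: 3.3  (via G)
I: 3.6  (via L)
E: 4.1  (via L)
D: 4.6  (via L)
F: 4.6  (via L)
H: 6.1  (via G)
J: 6.4  (via D)
Shortest route: G → L → D → J = 6.4.

6.4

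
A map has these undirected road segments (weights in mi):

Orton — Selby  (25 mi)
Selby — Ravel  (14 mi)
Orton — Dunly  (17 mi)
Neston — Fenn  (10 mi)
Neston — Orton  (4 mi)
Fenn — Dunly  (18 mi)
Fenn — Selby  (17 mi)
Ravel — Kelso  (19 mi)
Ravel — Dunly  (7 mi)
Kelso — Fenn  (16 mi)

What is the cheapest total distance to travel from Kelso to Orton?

Running Dijkstra from Kelso:
Kelso: 0
Fenn: 16  (via Kelso)
Ravel: 19  (via Kelso)
Dunly: 26  (via Ravel)
Neston: 26  (via Fenn)
Orton: 30  (via Neston)
Shortest route: Kelso → Fenn → Neston → Orton = 30 mi.

30 mi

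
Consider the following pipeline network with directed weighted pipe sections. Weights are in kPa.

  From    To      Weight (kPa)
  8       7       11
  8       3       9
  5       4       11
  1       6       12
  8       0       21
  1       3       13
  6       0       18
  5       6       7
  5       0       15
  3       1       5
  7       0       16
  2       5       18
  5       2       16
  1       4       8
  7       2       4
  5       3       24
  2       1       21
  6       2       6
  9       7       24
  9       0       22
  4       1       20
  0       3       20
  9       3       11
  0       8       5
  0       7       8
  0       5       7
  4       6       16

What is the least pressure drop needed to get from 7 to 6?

29 kPa

Settle nodes by increasing distance from 7:
7: 0
2: 4  (via 7)
0: 16  (via 7)
8: 21  (via 0)
5: 22  (via 2)
1: 25  (via 2)
6: 29  (via 5)
Shortest route: 7 → 2 → 5 → 6 = 29 kPa.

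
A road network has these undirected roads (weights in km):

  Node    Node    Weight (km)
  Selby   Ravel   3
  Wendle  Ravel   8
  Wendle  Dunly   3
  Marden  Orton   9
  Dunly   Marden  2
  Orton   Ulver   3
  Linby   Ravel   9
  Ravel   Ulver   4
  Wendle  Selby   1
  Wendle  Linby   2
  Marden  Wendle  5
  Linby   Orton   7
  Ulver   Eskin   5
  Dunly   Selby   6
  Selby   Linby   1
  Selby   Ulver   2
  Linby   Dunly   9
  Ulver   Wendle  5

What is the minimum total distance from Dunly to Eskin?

11 km

Compare a few routes:
Dunly - Wendle - Linby - Selby - Ulver - Eskin: 3+2+1+2+5 = 13
Dunly - Wendle - Ulver - Eskin: 3+5+5 = 13
Dunly - Wendle - Selby - Ulver - Eskin: 3+1+2+5 = 11
Dunly - Selby - Ulver - Eskin: 6+2+5 = 13
Cheapest is Dunly - Wendle - Selby - Ulver - Eskin at 11 km.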